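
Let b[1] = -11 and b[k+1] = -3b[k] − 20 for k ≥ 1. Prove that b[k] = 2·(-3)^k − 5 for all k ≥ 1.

Base case: b[1] = -11, and 2·(-3)^1 − 5 = -6 − 5 = -11.
Assume b[j] = 2·(-3)^j − 5 for some j ≥ 1.
Then b[j+1] = -3b[j] − 20 = -3·(2·(-3)^j − 5) − 20 = -6·(-3)^j + 15 − 20 = 2·(-3)^{j+1} − 5.
This completes the inductive step, so b[k] = 2·(-3)^k − 5 for all k ≥ 1.

b[k] = 2·(-3)^k − 5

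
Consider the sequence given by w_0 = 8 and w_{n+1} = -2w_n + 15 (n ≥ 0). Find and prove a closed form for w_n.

Claim: w_n = 3·(-2)^n + 5.

Base case: w_0 = 8, and 3·(-2)^0 + 5 = 3 + 5 = 8.
Assume w_r = 3·(-2)^r + 5 for some r ≥ 0.
Then w_{r+1} = -2w_r + 15 = -2·(3·(-2)^r + 5) + 15 = -6·(-2)^r − 10 + 15 = 3·(-2)^{r+1} + 5.
By induction, w_n = 3·(-2)^n + 5 for all n ≥ 0.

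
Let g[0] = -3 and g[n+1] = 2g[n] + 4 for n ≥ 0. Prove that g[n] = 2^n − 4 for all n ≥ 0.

Base case: g[0] = -3, and 2^0 − 4 = 1 − 4 = -3.
Assume g[r] = 2^r − 4 for some r ≥ 0.
Then g[r+1] = 2g[r] + 4 = 2·(2^r − 4) + 4 = 2^{r+1} − 8 + 4 = 2^{r+1} − 4.
This completes the inductive step, so g[n] = 2^n − 4 for all n ≥ 0.

g[n] = 2^n − 4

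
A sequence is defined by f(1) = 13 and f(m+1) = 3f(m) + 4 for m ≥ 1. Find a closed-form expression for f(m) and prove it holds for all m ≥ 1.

Claim: f(m) = 5·3^m − 2.

Base case: f(1) = 13, and 5·3^1 − 2 = 15 − 2 = 13.
Assume f(r) = 5·3^r − 2 for some r ≥ 1.
Then f(r+1) = 3f(r) + 4 = 3·(5·3^r − 2) + 4 = 15·3^r − 6 + 4 = 5·3^{r+1} − 2.
Hence f(m) = 5·3^m − 2 for every m ≥ 1, by induction.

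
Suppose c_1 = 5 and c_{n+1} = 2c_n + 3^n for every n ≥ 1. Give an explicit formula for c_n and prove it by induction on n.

Claim: c_n = 2^n + 3^n.

Base case: c_1 = 5, and 2^1 + 3^1 = 2 + 3 = 5.
Assume c_r = 2^r + 3^r for some r ≥ 1.
Then c_{r+1} = 2c_r + 3^r = 2·(2^r + 3^r) + 3^r = 2^{r+1} + 2·3^r + 3^r = 2^{r+1} + 3·3^r = 2^{r+1} + 3^{r+1}.
So the formula holds for r+1, and by induction c_n = 2^n + 3^n for all n ≥ 1.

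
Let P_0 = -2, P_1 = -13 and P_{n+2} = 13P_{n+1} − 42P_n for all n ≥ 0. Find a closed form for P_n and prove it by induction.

Claim: P_n = -6^n − 7^n.

Base cases: P_0 = -2 and -6^0 − 7^0 = -2; P_1 = -13 and -6^1 − 7^1 = -13.
Assume P_i = -6^i − 7^i for all 0 ≤ i ≤ j, where j ≥ 1.
Then P_{j+1} = 13P_j − 42P_{j−1} = 13·(-6^j − 7^j) − 42·(-6^{j−1} − 7^{j−1}) = -(13·6 − 42)6^{j−1} − (13·7 − 42)7^{j−1} = -36·6^{j−1} − 49·7^{j−1} = -6^{j+1} − 7^{j+1}.
This completes the inductive step, so P_n = -6^n − 7^n for all n ≥ 0.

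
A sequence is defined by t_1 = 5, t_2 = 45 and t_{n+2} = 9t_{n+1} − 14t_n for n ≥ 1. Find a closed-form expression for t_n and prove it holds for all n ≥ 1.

Claim: t_n = -2^n + 7^n.

Base cases: t_1 = 5 and -2^1 + 7^1 = 5; t_2 = 45 and -2^2 + 7^2 = 45.
Assume t_j = -2^j + 7^j for all 1 ≤ j ≤ k, where k ≥ 2.
Then t_{k+1} = 9t_k − 14t_{k−1} = 9·(-2^k + 7^k) − 14·(-2^{k−1} + 7^{k−1}) = -(9·2 − 14)2^{k−1} + (9·7 − 14)7^{k−1} = -4·2^{k−1} + 49·7^{k−1} = -2^{k+1} + 7^{k+1}.
Hence t_n = -2^n + 7^n for every n ≥ 1, by strong induction.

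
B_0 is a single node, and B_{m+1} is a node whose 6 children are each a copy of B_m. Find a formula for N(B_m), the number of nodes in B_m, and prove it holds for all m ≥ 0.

Claim: N(B_m) = (6^{m+1} − 1)/5.

Base case: N(B_0) = 1, and (6^{0+1} − 1)/5 = 1.
Assume N(B_r) = (6^{r+1} − 1)/5.
Then N(B_{r+1}) = 1 + 6N(B_r) = 1 + 6·(6^{r+1} − 1)/5 = 1 + (6^{r+2} − 6)/5 = (5 + 6^{r+2} − 6)/5 = (6^{r+2} − 1)/5.
By induction, N(B_m) = (6^{m+1} − 1)/5 for all m ≥ 0.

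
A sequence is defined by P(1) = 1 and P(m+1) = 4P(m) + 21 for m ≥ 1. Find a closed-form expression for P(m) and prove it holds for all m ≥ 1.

Claim: P(m) = 2·4^m − 7.

Base case: P(1) = 1, and 2·4^1 − 7 = 8 − 7 = 1.
Assume P(r) = 2·4^r − 7 for some r ≥ 1.
Then P(r+1) = 4P(r) + 21 = 4·(2·4^r − 7) + 21 = 8·4^r − 28 + 21 = 2·4^{r+1} − 7.
By induction, P(m) = 2·4^m − 7 for all m ≥ 1.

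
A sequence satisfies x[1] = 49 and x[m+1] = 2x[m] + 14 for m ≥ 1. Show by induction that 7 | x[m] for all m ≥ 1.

Base case: x[1] = 49 = 7·7, so 7 | x[1].
Assume 7 | x[j], so x[j] = 7t for some integer t.
Then x[j+1] = 2x[j] + 14 = 2·(7t) + 14 = 7(2t + 2), so 7 | x[j+1].
Hence 7 | x[m] for every m ≥ 1, by induction.

7 | x[m]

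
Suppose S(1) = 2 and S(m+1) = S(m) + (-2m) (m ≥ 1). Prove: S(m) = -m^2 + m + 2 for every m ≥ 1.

Base case: S(1) = 2, and -1^2 + 1 + 2 = 2.
Assume S(r) = -r^2 + r + 2.
Then S(r+1) = S(r) + (-2r) = (-r^2 + r + 2) + (-2r) = -r^2 − r + 2,
and -(r+1)^2 + (r+1) + 2 = -r^2 − r + 2.
Hence S(m) = -m^2 + m + 2 for every m ≥ 1, by induction.

S(m) = -m^2 + m + 2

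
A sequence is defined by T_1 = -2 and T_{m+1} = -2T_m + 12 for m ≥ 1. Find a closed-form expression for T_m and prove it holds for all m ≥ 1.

Claim: T_m = 3·(-2)^m + 4.

Base case: T_1 = -2, and 3·(-2)^1 + 4 = -6 + 4 = -2.
Assume T_j = 3·(-2)^j + 4 for some j ≥ 1.
Then T_{j+1} = -2T_j + 12 = -2·(3·(-2)^j + 4) + 12 = -6·(-2)^j − 8 + 12 = 3·(-2)^{j+1} + 4.
This completes the inductive step, so T_m = 3·(-2)^m + 4 for all m ≥ 1.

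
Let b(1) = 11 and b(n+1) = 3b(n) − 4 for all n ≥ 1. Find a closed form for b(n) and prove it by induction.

Claim: b(n) = 3^{n+1} + 2.

Base case: b(1) = 11, and 3^{1+1} + 2 = 9 + 2 = 11.
Assume b(k) = 3^{k+1} + 2 for some k ≥ 1.
Then b(k+1) = 3b(k) − 4 = 3·(3^{k+1} + 2) − 4 = 3^{k+2} + 6 − 4 = 3^{k+2} + 2.
Hence b(n) = 3^{n+1} + 2 for every n ≥ 1, by induction.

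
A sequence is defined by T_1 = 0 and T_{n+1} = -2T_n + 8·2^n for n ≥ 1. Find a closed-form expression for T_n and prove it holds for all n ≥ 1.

Claim: T_n = 2·(-2)^n + 2·2^n.

Base case: T_1 = 0, and 2·(-2)^1 + 2·2^1 = -4 + 4 = 0.
Assume T_k = 2·(-2)^k + 2·2^k for some k ≥ 1.
Then T_{k+1} = -2T_k + 8·2^k = -2·(2·(-2)^k + 2·2^k) + 8·2^k = 2·(-2)^{k+1} − 4·2^k + 8·2^k = 2·(-2)^{k+1} + 4·2^k = 2·(-2)^{k+1} + 2·2^{k+1}.
By induction, T_n = 2·(-2)^n + 2·2^n for all n ≥ 1.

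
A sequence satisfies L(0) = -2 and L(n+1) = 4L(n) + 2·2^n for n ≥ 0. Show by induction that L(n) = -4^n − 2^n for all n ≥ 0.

Base case: L(0) = -2, and -4^0 − 2^0 = -1 − 1 = -2.
Assume L(m) = -4^m − 2^m for some m ≥ 0.
Then L(m+1) = 4L(m) + 2·2^m = 4·(-4^m − 2^m) + 2·2^m = -4^{m+1} − 4·2^m + 2·2^m = -4^{m+1} − 2·2^m = -4^{m+1} − 2^{m+1}.
This completes the inductive step, so L(n) = -4^n − 2^n for all n ≥ 0.

L(n) = -4^n − 2^n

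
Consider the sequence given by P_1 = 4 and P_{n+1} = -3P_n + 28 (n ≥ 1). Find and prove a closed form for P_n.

Claim: P_n = (-3)^n + 7.

Base case: P_1 = 4, and (-3)^1 + 7 = -3 + 7 = 4.
Assume P_k = (-3)^k + 7 for some k ≥ 1.
Then P_{k+1} = -3P_k + 28 = -3·((-3)^k + 7) + 28 = -3·(-3)^k − 21 + 28 = (-3)^{k+1} + 7.
Hence P_n = (-3)^n + 7 for every n ≥ 1, by induction.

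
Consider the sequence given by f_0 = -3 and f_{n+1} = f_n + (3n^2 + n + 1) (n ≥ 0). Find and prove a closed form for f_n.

Claim: f_n = n^3 − n^2 + n − 3.

Base case: f_0 = -3, and 0^3 − 0^2 + 0 − 3 = -3.
Assume f_r = r^3 − r^2 + r − 3.
Then f_{r+1} = f_r + (3r^2 + r + 1) = (r^3 − r^2 + r − 3) + (3r^2 + r + 1) = r^3 + 2r^2 + 2r − 2,
and (r+1)^3 − (r+1)^2 + (r+1) − 3 = r^3 + 2r^2 + 2r − 2.
By induction, f_n = n^3 − n^2 + n − 3 for all n ≥ 0.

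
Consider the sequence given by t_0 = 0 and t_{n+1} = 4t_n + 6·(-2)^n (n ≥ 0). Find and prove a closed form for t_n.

Claim: t_n = 4^n − (-2)^n.

Base case: t_0 = 0, and 4^0 − (-2)^0 = 1 − 1 = 0.
Assume t_m = 4^m − (-2)^m for some m ≥ 0.
Then t_{m+1} = 4t_m + 6·(-2)^m = 4·(4^m − (-2)^m) + 6·(-2)^m = 4^{m+1} − 4·(-2)^m + 6·(-2)^m = 4^{m+1} + 2·(-2)^m = 4^{m+1} − (-2)^{m+1}.
So the formula holds for m+1, and by induction t_n = 4^n − (-2)^n for all n ≥ 0.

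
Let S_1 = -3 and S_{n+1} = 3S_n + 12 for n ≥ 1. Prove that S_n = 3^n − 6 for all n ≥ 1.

Base case: S_1 = -3, and 3^1 − 6 = 3 − 6 = -3.
Assume S_r = 3^r − 6 for some r ≥ 1.
Then S_{r+1} = 3S_r + 12 = 3·(3^r − 6) + 12 = 3^{r+1} − 18 + 12 = 3^{r+1} − 6.
This completes the inductive step, so S_n = 3^n − 6 for all n ≥ 1.

S_n = 3^n − 6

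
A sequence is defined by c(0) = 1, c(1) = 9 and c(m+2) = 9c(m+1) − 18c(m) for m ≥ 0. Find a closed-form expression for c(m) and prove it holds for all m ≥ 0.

Claim: c(m) = 2·6^m − 3^m.

Base cases: c(0) = 1 and 2·6^0 − 3^0 = 1; c(1) = 9 and 2·6^1 − 3^1 = 9.
Assume c(j) = 2·6^j − 3^j for all 0 ≤ j ≤ k, where k ≥ 1.
Then c(k+1) = 9c(k) − 18c(k−1) = 9·(2·6^k − 3^k) − 18·(2·6^{k−1} − 3^{k−1}) = 2·(9·6 − 18)6^{k−1} − (9·3 − 18)3^{k−1} = 72·6^{k−1} − 9·3^{k−1} = 2·6^{k+1} − 3^{k+1}.
By strong induction, c(m) = 2·6^m − 3^m for all m ≥ 0.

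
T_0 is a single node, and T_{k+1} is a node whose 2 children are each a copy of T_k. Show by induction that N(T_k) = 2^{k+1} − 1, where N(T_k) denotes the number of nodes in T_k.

Base case: N(T_0) = 1, and 2^{0+1} − 1 = 1.
Assume N(T_j) = 2^{j+1} − 1.
Then N(T_{j+1}) = 1 + 2N(T_j) = 1 + 2(2^{j+1} − 1) = 2^{j+2} − 2 + 1 = 2^{j+2} − 1.
By induction, N(T_k) = 2^{k+1} − 1 for all k ≥ 0.

N(T_k) = 2^{k+1} − 1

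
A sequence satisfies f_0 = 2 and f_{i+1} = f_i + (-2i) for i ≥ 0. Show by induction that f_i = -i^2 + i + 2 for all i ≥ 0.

Base case: f_0 = 2, and -0^2 + 0 + 2 = 2.
Assume f_r = -r^2 + r + 2.
Then f_{r+1} = f_r + (-2r) = (-r^2 + r + 2) + (-2r) = -r^2 − r + 2,
and -(r+1)^2 + (r+1) + 2 = -r^2 − r + 2.
Hence f_i = -i^2 + i + 2 for every i ≥ 0, by induction.

f_i = -i^2 + i + 2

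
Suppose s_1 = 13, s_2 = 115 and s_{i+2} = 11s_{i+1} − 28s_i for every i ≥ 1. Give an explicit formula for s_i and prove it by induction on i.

Claim: s_i = 3·7^i − 2·4^i.

Base cases: s_1 = 13 and 3·7^1 − 2·4^1 = 13; s_2 = 115 and 3·7^2 − 2·4^2 = 115.
Assume s_j = 3·7^j − 2·4^j for all 1 ≤ j ≤ m, where m ≥ 2.
Then s_{m+1} = 11s_m − 28s_{m−1} = 11·(3·7^m − 2·4^m) − 28·(3·7^{m−1} − 2·4^{m−1}) = 3·(11·7 − 28)7^{m−1} − 2·(11·4 − 28)4^{m−1} = 147·7^{m−1} − 32·4^{m−1} = 3·7^{m+1} − 2·4^{m+1}.
Hence s_i = 3·7^i − 2·4^i for every i ≥ 1, by strong induction.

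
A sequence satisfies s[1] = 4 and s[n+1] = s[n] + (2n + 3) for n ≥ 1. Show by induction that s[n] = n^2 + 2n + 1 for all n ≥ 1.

Base case: s[1] = 4, and 1^2 + 2·1 + 1 = 4.
Assume s[j] = j^2 + 2j + 1.
Then s[j+1] = s[j] + (2j + 3) = (j^2 + 2j + 1) + (2j + 3) = j^2 + 4j + 4,
and (j+1)^2 + 2·(j+1) + 1 = j^2 + 4j + 4.
This completes the inductive step, so s[n] = n^2 + 2n + 1 for all n ≥ 1.

s[n] = n^2 + 2n + 1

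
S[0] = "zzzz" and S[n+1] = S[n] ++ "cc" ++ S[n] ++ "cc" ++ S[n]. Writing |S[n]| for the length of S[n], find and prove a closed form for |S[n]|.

Claim: |S[n]| = 6·3^n − 2.

Base case: |S[0]| = 4, and 6·3^0 − 2 = 4.
Assume |S[m]| = 6·3^m − 2.
Then |S[m+1]| = 3|S[m]| + 4 = 3(6·3^m − 2) + 4 = 6·3^{m+1} − 6 + 4 = 6·3^{m+1} − 2.
Hence |S[n]| = 6·3^n − 2 for every n ≥ 0, by induction.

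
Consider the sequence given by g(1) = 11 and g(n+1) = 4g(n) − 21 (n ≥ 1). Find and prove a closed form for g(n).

Claim: g(n) = 4^n + 7.

Base case: g(1) = 11, and 4^1 + 7 = 4 + 7 = 11.
Assume g(j) = 4^j + 7 for some j ≥ 1.
Then g(j+1) = 4g(j) − 21 = 4·(4^j + 7) − 21 = 4^{j+1} + 28 − 21 = 4^{j+1} + 7.
So the formula holds for j+1, and by induction g(n) = 4^n + 7 for all n ≥ 1.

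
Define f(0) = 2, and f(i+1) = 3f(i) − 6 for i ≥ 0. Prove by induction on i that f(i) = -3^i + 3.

Base case: f(0) = 2, and -3^0 + 3 = -1 + 3 = 2.
Assume f(k) = -3^k + 3 for some k ≥ 0.
Then f(k+1) = 3f(k) − 6 = 3·(-3^k + 3) − 6 = -3^{k+1} + 9 − 6 = -3^{k+1} + 3.
This completes the inductive step, so f(i) = -3^i + 3 for all i ≥ 0.

f(i) = -3^i + 3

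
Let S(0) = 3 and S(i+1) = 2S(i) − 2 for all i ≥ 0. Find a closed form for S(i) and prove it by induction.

Claim: S(i) = 2^i + 2.

Base case: S(0) = 3, and 2^0 + 2 = 1 + 2 = 3.
Assume S(k) = 2^k + 2 for some k ≥ 0.
Then S(k+1) = 2S(k) − 2 = 2·(2^k + 2) − 2 = 2^{k+1} + 4 − 2 = 2^{k+1} + 2.
This completes the inductive step, so S(i) = 2^i + 2 for all i ≥ 0.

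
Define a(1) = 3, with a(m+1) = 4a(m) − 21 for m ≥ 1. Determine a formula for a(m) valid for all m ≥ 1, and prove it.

Claim: a(m) = -4^m + 7.

Base case: a(1) = 3, and -4^1 + 7 = -4 + 7 = 3.
Assume a(k) = -4^k + 7 for some k ≥ 1.
Then a(k+1) = 4a(k) − 21 = 4·(-4^k + 7) − 21 = -4^{k+1} + 28 − 21 = -4^{k+1} + 7.
This completes the inductive step, so a(m) = -4^m + 7 for all m ≥ 1.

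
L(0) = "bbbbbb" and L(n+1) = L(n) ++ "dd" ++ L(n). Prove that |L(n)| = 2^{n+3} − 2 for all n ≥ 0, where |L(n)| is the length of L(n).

Base case: |L(0)| = 6, and 2^{0+3} − 2 = 6.
Assume |L(r)| = 2^{r+3} − 2.
Then |L(r+1)| = |L(r)| + 2 + |L(r)| = 2|L(r)| + 2 = 2(2^{r+3} − 2) + 2 = 2^{r+1+3} − 4 + 2 = 2^{r+1+3} − 2.
So the formula holds for r+1, and by induction |L(n)| = 2^{n+3} − 2 for all n ≥ 0.

|L(n)| = 2^{n+3} − 2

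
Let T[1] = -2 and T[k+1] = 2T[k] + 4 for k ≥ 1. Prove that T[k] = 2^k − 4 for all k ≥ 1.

Base case: T[1] = -2, and 2^1 − 4 = 2 − 4 = -2.
Assume T[m] = 2^m − 4 for some m ≥ 1.
Then T[m+1] = 2T[m] + 4 = 2·(2^m − 4) + 4 = 2^{m+1} − 8 + 4 = 2^{m+1} − 4.
Hence T[k] = 2^k − 4 for every k ≥ 1, by induction.

T[k] = 2^k − 4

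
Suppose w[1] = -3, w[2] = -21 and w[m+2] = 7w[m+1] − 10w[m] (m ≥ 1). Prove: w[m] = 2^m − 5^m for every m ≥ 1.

Base cases: w[1] = -3 and 2^1 − 5^1 = -3; w[2] = -21 and 2^2 − 5^2 = -21.
Assume w[j] = 2^j − 5^j for all 1 ≤ j ≤ r, where r ≥ 2.
Then w[r+1] = 7w[r] − 10w[r−1] = 7·(2^r − 5^r) − 10·(2^{r−1} − 5^{r−1}) = (7·2 − 10)2^{r−1} − (7·5 − 10)5^{r−1} = 4·2^{r−1} − 25·5^{r−1} = 2^{r+1} − 5^{r+1}.
Hence w[m] = 2^m − 5^m for every m ≥ 1, by strong induction.

w[m] = 2^m − 5^m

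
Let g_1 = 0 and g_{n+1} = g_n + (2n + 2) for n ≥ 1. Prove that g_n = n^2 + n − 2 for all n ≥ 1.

Base case: g_1 = 0, and 1^2 + 1 − 2 = 0.
Assume g_m = m^2 + m − 2.
Then g_{m+1} = g_m + (2m + 2) = (m^2 + m − 2) + (2m + 2) = m^2 + 3m,
and (m+1)^2 + (m+1) − 2 = m^2 + 3m.
This completes the inductive step, so g_n = n^2 + n − 2 for all n ≥ 1.

g_n = n^2 + n − 2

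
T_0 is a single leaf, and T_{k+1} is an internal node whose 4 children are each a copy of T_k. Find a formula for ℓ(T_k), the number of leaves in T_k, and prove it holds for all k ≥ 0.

Claim: ℓ(T_k) = 4^k.

Base case: ℓ(T_0) = 1, and 4^0 = 1.
Assume ℓ(T_r) = 4^r.
Then ℓ(T_{r+1}) = 4·ℓ(T_r) = 4·4^r = 4^{r+1}.
By induction, ℓ(T_k) = 4^k for all k ≥ 0.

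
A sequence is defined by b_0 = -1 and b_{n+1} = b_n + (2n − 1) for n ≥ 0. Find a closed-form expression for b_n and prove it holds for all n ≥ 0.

Claim: b_n = n^2 − 2n − 1.

Base case: b_0 = -1, and 0^2 − 2·0 − 1 = -1.
Assume b_m = m^2 − 2m − 1.
Then b_{m+1} = b_m + (2m − 1) = (m^2 − 2m − 1) + (2m − 1) = m^2 − 2,
and (m+1)^2 − 2·(m+1) − 1 = m^2 − 2.
This completes the inductive step, so b_n = n^2 − 2n − 1 for all n ≥ 0.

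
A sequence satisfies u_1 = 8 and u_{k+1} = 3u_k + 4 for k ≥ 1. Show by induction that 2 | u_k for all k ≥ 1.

Base case: u_1 = 8 = 2·4, so 2 | u_1.
Assume 2 | u_m, so u_m = 2t for some integer t.
Then u_{m+1} = 3u_m + 4 = 3·(2t) + 4 = 2(3t + 2), so 2 | u_{m+1}.
By induction, 2 | u_k for all k ≥ 1.

2 | u_k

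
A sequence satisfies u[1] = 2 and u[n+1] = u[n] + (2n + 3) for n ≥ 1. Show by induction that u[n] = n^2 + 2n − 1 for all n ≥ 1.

Base case: u[1] = 2, and 1^2 + 2·1 − 1 = 2.
Assume u[j] = j^2 + 2j − 1.
Then u[j+1] = u[j] + (2j + 3) = (j^2 + 2j − 1) + (2j + 3) = j^2 + 4j + 2,
and (j+1)^2 + 2·(j+1) − 1 = j^2 + 4j + 2.
This completes the inductive step, so u[n] = n^2 + 2n − 1 for all n ≥ 1.

u[n] = n^2 + 2n − 1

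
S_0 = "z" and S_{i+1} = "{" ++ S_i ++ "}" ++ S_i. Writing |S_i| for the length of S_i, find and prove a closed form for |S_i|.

Claim: |S_i| = 3·2^i − 2.

Base case: |S_0| = 1, and 3·2^0 − 2 = 1.
Assume |S_m| = 3·2^m − 2.
Then |S_{m+1}| = 1 + |S_m| + 1 + |S_m| = 2|S_m| + 2 = 2(3·2^m − 2) + 2 = 3·2^{m+1} − 4 + 2 = 3·2^{m+1} − 2.
By induction, |S_i| = 3·2^i − 2 for all i ≥ 0.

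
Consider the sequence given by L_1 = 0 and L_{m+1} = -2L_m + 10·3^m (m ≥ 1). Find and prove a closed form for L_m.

Claim: L_m = 3·(-2)^m + 2·3^m.

Base case: L_1 = 0, and 3·(-2)^1 + 2·3^1 = -6 + 6 = 0.
Assume L_j = 3·(-2)^j + 2·3^j for some j ≥ 1.
Then L_{j+1} = -2L_j + 10·3^j = -2·(3·(-2)^j + 2·3^j) + 10·3^j = 3·(-2)^{j+1} − 4·3^j + 10·3^j = 3·(-2)^{j+1} + 6·3^j = 3·(-2)^{j+1} + 2·3^{j+1}.
By induction, L_m = 3·(-2)^m + 2·3^m for all m ≥ 1.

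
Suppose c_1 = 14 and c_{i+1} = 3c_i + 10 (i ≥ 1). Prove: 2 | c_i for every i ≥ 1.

Base case: c_1 = 14 = 2·7, so 2 | c_1.
Assume 2 | c_r, so c_r = 2t for some integer t.
Then c_{r+1} = 3c_r + 10 = 3·(2t) + 10 = 2(3t + 5), so 2 | c_{r+1}.
By induction, 2 | c_i for all i ≥ 1.

2 | c_i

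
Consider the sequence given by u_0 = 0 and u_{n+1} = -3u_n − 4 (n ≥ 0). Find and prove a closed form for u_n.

Claim: u_n = (-3)^n − 1.

Base case: u_0 = 0, and (-3)^0 − 1 = 1 − 1 = 0.
Assume u_j = (-3)^j − 1 for some j ≥ 0.
Then u_{j+1} = -3u_j − 4 = -3·((-3)^j − 1) − 4 = -3·(-3)^j + 3 − 4 = (-3)^{j+1} − 1.
Hence u_n = (-3)^n − 1 for every n ≥ 0, by induction.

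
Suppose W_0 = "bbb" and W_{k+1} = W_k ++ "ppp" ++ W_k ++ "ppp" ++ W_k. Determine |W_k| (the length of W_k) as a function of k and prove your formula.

Claim: |W_k| = 6·3^k − 3.

Base case: |W_0| = 3, and 6·3^0 − 3 = 3.
Assume |W_j| = 6·3^j − 3.
Then |W_{j+1}| = 3|W_j| + 6 = 3(6·3^j − 3) + 6 = 6·3^{j+1} − 9 + 6 = 6·3^{j+1} − 3.
By induction, |W_k| = 6·3^k − 3 for all k ≥ 0.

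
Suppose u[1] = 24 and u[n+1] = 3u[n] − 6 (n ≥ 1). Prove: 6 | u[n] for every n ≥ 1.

Base case: u[1] = 24 = 6·4, so 6 | u[1].
Assume 6 | u[k], so u[k] = 6t for some integer t.
Then u[k+1] = 3u[k] − 6 = 3·(6t) − 6 = 6(3t − 1), so 6 | u[k+1].
Hence 6 | u[n] for every n ≥ 1, by induction.

6 | u[n]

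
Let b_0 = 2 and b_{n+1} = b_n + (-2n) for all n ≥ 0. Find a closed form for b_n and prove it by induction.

Claim: b_n = -n^2 + n + 2.

Base case: b_0 = 2, and -0^2 + 0 + 2 = 2.
Assume b_m = -m^2 + m + 2.
Then b_{m+1} = b_m + (-2m) = (-m^2 + m + 2) + (-2m) = -m^2 − m + 2,
and -(m+1)^2 + (m+1) + 2 = -m^2 − m + 2.
This completes the inductive step, so b_n = -n^2 + n + 2 for all n ≥ 0.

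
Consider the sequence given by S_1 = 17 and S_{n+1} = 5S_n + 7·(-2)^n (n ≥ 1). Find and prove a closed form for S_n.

Claim: S_n = 3·5^n − (-2)^n.

Base case: S_1 = 17, and 3·5^1 − (-2)^1 = 15 + 2 = 17.
Assume S_r = 3·5^r − (-2)^r for some r ≥ 1.
Then S_{r+1} = 5S_r + 7·(-2)^r = 5·(3·5^r − (-2)^r) + 7·(-2)^r = 3·5^{r+1} − 5·(-2)^r + 7·(-2)^r = 3·5^{r+1} + 2·(-2)^r = 3·5^{r+1} − (-2)^{r+1}.
So the formula holds for r+1, and by induction S_n = 3·5^n − (-2)^n for all n ≥ 1.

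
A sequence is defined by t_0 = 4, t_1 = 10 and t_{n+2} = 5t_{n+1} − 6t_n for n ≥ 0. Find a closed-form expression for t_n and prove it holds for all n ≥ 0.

Claim: t_n = 2·3^n + 2·2^n.

Base cases: t_0 = 4 and 2·3^0 + 2·2^0 = 4; t_1 = 10 and 2·3^1 + 2·2^1 = 10.
Assume t_i = 2·3^i + 2·2^i for all 0 ≤ i ≤ j, where j ≥ 1.
Then t_{j+1} = 5t_j − 6t_{j−1} = 5·(2·3^j + 2·2^j) − 6·(2·3^{j−1} + 2·2^{j−1}) = 2·(5·3 − 6)3^{j−1} + 2·(5·2 − 6)2^{j−1} = 18·3^{j−1} + 8·2^{j−1} = 2·3^{j+1} + 2·2^{j+1}.
So the formula holds for j+1, and by strong induction t_n = 2·3^n + 2·2^n for all n ≥ 0.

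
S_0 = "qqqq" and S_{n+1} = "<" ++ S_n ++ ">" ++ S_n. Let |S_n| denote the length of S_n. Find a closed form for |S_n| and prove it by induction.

Claim: |S_n| = 6·2^n − 2.

Base case: |S_0| = 4, and 6·2^0 − 2 = 4.
Assume |S_m| = 6·2^m − 2.
Then |S_{m+1}| = 1 + |S_m| + 1 + |S_m| = 2|S_m| + 2 = 2(6·2^m − 2) + 2 = 6·2^{m+1} − 4 + 2 = 6·2^{m+1} − 2.
By induction, |S_n| = 6·2^n − 2 for all n ≥ 0.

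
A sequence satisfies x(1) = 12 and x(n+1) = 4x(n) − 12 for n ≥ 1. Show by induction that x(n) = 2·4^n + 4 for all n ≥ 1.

Base case: x(1) = 12, and 2·4^1 + 4 = 8 + 4 = 12.
Assume x(k) = 2·4^k + 4 for some k ≥ 1.
Then x(k+1) = 4x(k) − 12 = 4·(2·4^k + 4) − 12 = 8·4^k + 16 − 12 = 2·4^{k+1} + 4.
This completes the inductive step, so x(n) = 2·4^n + 4 for all n ≥ 1.

x(n) = 2·4^n + 4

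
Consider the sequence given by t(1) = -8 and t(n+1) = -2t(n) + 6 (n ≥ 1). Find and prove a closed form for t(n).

Claim: t(n) = 5·(-2)^n + 2.

Base case: t(1) = -8, and 5·(-2)^1 + 2 = -10 + 2 = -8.
Assume t(r) = 5·(-2)^r + 2 for some r ≥ 1.
Then t(r+1) = -2t(r) + 6 = -2·(5·(-2)^r + 2) + 6 = -10·(-2)^r − 4 + 6 = 5·(-2)^{r+1} + 2.
By induction, t(n) = 5·(-2)^n + 2 for all n ≥ 1.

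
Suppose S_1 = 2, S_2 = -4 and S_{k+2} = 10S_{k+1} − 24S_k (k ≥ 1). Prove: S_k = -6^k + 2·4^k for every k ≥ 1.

Base cases: S_1 = 2 and -6^1 + 2·4^1 = 2; S_2 = -4 and -6^2 + 2·4^2 = -4.
Assume S_j = -6^j + 2·4^j for all 1 ≤ j ≤ r, where r ≥ 2.
Then S_{r+1} = 10S_r − 24S_{r−1} = 10·(-6^r + 2·4^r) − 24·(-6^{r−1} + 2·4^{r−1}) = -(10·6 − 24)6^{r−1} + 2·(10·4 − 24)4^{r−1} = -36·6^{r−1} + 32·4^{r−1} = -6^{r+1} + 2·4^{r+1}.
By strong induction, S_k = -6^k + 2·4^k for all k ≥ 1.

S_k = -6^k + 2·4^k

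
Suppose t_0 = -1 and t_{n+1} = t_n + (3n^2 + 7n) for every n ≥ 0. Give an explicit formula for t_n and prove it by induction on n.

Claim: t_n = n^3 + 2n^2 − 3n − 1.

Base case: t_0 = -1, and 0^3 + 2·0^2 − 3·0 − 1 = -1.
Assume t_k = k^3 + 2k^2 − 3k − 1.
Then t_{k+1} = t_k + (3k^2 + 7k) = (k^3 + 2k^2 − 3k − 1) + (3k^2 + 7k) = k^3 + 5k^2 + 4k − 1,
and (k+1)^3 + 2·(k+1)^2 − 3·(k+1) − 1 = k^3 + 5k^2 + 4k − 1.
This completes the inductive step, so t_n = n^3 + 2n^2 − 3n − 1 for all n ≥ 0.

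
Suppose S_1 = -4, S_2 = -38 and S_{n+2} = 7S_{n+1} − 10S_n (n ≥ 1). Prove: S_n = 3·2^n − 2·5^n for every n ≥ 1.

Base cases: S_1 = -4 and 3·2^1 − 2·5^1 = -4; S_2 = -38 and 3·2^2 − 2·5^2 = -38.
Assume S_j = 3·2^j − 2·5^j for all 1 ≤ j ≤ m, where m ≥ 2.
Then S_{m+1} = 7S_m − 10S_{m−1} = 7·(3·2^m − 2·5^m) − 10·(3·2^{m−1} − 2·5^{m−1}) = 3·(7·2 − 10)2^{m−1} − 2·(7·5 − 10)5^{m−1} = 12·2^{m−1} − 50·5^{m−1} = 3·2^{m+1} − 2·5^{m+1}.
By strong induction, S_n = 3·2^n − 2·5^n for all n ≥ 1.

S_n = 3·2^n − 2·5^n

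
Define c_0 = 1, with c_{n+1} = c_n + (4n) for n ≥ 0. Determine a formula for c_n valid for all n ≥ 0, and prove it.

Claim: c_n = 2n^2 − 2n + 1.

Base case: c_0 = 1, and 2·0^2 − 2·0 + 1 = 1.
Assume c_r = 2r^2 − 2r + 1.
Then c_{r+1} = c_r + (4r) = (2r^2 − 2r + 1) + (4r) = 2r^2 + 2r + 1,
and 2·(r+1)^2 − 2·(r+1) + 1 = 2r^2 + 2r + 1.
This completes the inductive step, so c_n = 2n^2 − 2n + 1 for all n ≥ 0.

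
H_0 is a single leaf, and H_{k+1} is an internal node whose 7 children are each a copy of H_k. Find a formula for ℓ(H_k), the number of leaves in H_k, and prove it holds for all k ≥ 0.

Claim: ℓ(H_k) = 7^k.

Base case: ℓ(H_0) = 1, and 7^0 = 1.
Assume ℓ(H_r) = 7^r.
Then ℓ(H_{r+1}) = 7·ℓ(H_r) = 7·7^r = 7^{r+1}.
Hence ℓ(H_k) = 7^k for every k ≥ 0, by induction.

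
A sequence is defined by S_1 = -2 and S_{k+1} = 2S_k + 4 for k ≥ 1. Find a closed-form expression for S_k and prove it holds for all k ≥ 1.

Claim: S_k = 2^k − 4.

Base case: S_1 = -2, and 2^1 − 4 = 2 − 4 = -2.
Assume S_r = 2^r − 4 for some r ≥ 1.
Then S_{r+1} = 2S_r + 4 = 2·(2^r − 4) + 4 = 2^{r+1} − 8 + 4 = 2^{r+1} − 4.
So the formula holds for r+1, and by induction S_k = 2^k − 4 for all k ≥ 1.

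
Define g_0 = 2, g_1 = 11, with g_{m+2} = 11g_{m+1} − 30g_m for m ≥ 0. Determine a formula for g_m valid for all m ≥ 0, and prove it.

Claim: g_m = 6^m + 5^m.

Base cases: g_0 = 2 and 6^0 + 5^0 = 2; g_1 = 11 and 6^1 + 5^1 = 11.
Assume g_j = 6^j + 5^j for all 0 ≤ j ≤ r, where r ≥ 1.
Then g_{r+1} = 11g_r − 30g_{r−1} = 11·(6^r + 5^r) − 30·(6^{r−1} + 5^{r−1}) = (11·6 − 30)6^{r−1} + (11·5 − 30)5^{r−1} = 36·6^{r−1} + 25·5^{r−1} = 6^{r+1} + 5^{r+1}.
Hence g_m = 6^m + 5^m for every m ≥ 0, by strong induction.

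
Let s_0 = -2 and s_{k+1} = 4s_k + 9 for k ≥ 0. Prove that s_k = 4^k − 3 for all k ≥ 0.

Base case: s_0 = -2, and 4^0 − 3 = 1 − 3 = -2.
Assume s_m = 4^m − 3 for some m ≥ 0.
Then s_{m+1} = 4s_m + 9 = 4·(4^m − 3) + 9 = 4^{m+1} − 12 + 9 = 4^{m+1} − 3.
This completes the inductive step, so s_k = 4^k − 3 for all k ≥ 0.

s_k = 4^k − 3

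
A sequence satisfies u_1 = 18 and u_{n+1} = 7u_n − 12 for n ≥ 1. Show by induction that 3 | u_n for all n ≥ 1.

Base case: u_1 = 18 = 3·6, so 3 | u_1.
Assume 3 | u_k, so u_k = 3t for some integer t.
Then u_{k+1} = 7u_k − 12 = 7·(3t) − 12 = 3(7t − 4), so 3 | u_{k+1}.
Hence 3 | u_n for every n ≥ 1, by induction.

3 | u_n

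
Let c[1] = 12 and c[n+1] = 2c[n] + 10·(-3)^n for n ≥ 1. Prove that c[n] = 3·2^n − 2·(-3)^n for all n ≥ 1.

Base case: c[1] = 12, and 3·2^1 − 2·(-3)^1 = 6 + 6 = 12.
Assume c[k] = 3·2^k − 2·(-3)^k for some k ≥ 1.
Then c[k+1] = 2c[k] + 10·(-3)^k = 2·(3·2^k − 2·(-3)^k) + 10·(-3)^k = 3·2^{k+1} − 4·(-3)^k + 10·(-3)^k = 3·2^{k+1} + 6·(-3)^k = 3·2^{k+1} − 2·(-3)^{k+1}.
Hence c[n] = 3·2^n − 2·(-3)^n for every n ≥ 1, by induction.

c[n] = 3·2^n − 2·(-3)^n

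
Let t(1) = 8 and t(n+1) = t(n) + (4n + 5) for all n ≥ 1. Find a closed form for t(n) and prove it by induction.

Claim: t(n) = 2n^2 + 3n + 3.

Base case: t(1) = 8, and 2·1^2 + 3·1 + 3 = 8.
Assume t(r) = 2r^2 + 3r + 3.
Then t(r+1) = t(r) + (4r + 5) = (2r^2 + 3r + 3) + (4r + 5) = 2r^2 + 7r + 8,
and 2·(r+1)^2 + 3·(r+1) + 3 = 2r^2 + 7r + 8.
By induction, t(n) = 2n^2 + 3n + 3 for all n ≥ 1.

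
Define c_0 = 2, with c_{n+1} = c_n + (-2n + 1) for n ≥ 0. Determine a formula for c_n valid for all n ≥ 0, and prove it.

Claim: c_n = -n^2 + 2n + 2.

Base case: c_0 = 2, and -0^2 + 2·0 + 2 = 2.
Assume c_r = -r^2 + 2r + 2.
Then c_{r+1} = c_r + (-2r + 1) = (-r^2 + 2r + 2) + (-2r + 1) = -r^2 + 3,
and -(r+1)^2 + 2·(r+1) + 2 = -r^2 + 3.
By induction, c_n = -n^2 + 2n + 2 for all n ≥ 0.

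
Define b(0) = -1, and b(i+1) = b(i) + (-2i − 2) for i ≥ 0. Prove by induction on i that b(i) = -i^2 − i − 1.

Base case: b(0) = -1, and -0^2 − 0 − 1 = -1.
Assume b(r) = -r^2 − r − 1.
Then b(r+1) = b(r) + (-2r − 2) = (-r^2 − r − 1) + (-2r − 2) = -r^2 − 3r − 3,
and -(r+1)^2 − (r+1) − 1 = -r^2 − 3r − 3.
Hence b(i) = -i^2 − i − 1 for every i ≥ 0, by induction.

b(i) = -i^2 − i − 1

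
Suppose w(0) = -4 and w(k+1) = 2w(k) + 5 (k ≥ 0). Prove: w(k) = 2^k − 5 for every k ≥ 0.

Base case: w(0) = -4, and 2^0 − 5 = 1 − 5 = -4.
Assume w(r) = 2^r − 5 for some r ≥ 0.
Then w(r+1) = 2w(r) + 5 = 2·(2^r − 5) + 5 = 2^{r+1} − 10 + 5 = 2^{r+1} − 5.
Hence w(k) = 2^k − 5 for every k ≥ 0, by induction.

w(k) = 2^k − 5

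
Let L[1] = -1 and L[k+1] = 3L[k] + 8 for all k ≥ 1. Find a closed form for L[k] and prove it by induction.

Claim: L[k] = 3^k − 4.

Base case: L[1] = -1, and 3^1 − 4 = 3 − 4 = -1.
Assume L[m] = 3^m − 4 for some m ≥ 1.
Then L[m+1] = 3L[m] + 8 = 3·(3^m − 4) + 8 = 3^{m+1} − 12 + 8 = 3^{m+1} − 4.
This completes the inductive step, so L[k] = 3^k − 4 for all k ≥ 1.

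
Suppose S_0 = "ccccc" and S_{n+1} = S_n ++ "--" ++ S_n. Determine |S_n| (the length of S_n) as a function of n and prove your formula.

Claim: |S_n| = 7·2^n − 2.

Base case: |S_0| = 5, and 7·2^0 − 2 = 5.
Assume |S_r| = 7·2^r − 2.
Then |S_{r+1}| = |S_r| + 2 + |S_r| = 2|S_r| + 2 = 2(7·2^r − 2) + 2 = 7·2^{r+1} − 4 + 2 = 7·2^{r+1} − 2.
This completes the inductive step, so |S_n| = 7·2^n − 2 for all n ≥ 0.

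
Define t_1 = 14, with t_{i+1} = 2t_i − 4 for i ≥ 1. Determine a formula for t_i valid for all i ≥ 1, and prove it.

Claim: t_i = 5·2^i + 4.

Base case: t_1 = 14, and 5·2^1 + 4 = 10 + 4 = 14.
Assume t_k = 5·2^k + 4 for some k ≥ 1.
Then t_{k+1} = 2t_k − 4 = 2·(5·2^k + 4) − 4 = 10·2^k + 8 − 4 = 5·2^{k+1} + 4.
This completes the inductive step, so t_i = 5·2^i + 4 for all i ≥ 1.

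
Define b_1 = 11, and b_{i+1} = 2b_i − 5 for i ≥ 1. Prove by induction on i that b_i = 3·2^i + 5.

Base case: b_1 = 11, and 3·2^1 + 5 = 6 + 5 = 11.
Assume b_k = 3·2^k + 5 for some k ≥ 1.
Then b_{k+1} = 2b_k − 5 = 2·(3·2^k + 5) − 5 = 6·2^k + 10 − 5 = 3·2^{k+1} + 5.
This completes the inductive step, so b_i = 3·2^i + 5 for all i ≥ 1.

b_i = 3·2^i + 5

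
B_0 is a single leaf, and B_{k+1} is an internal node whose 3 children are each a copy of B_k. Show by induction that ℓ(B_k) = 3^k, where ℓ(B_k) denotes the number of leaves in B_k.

Base case: ℓ(B_0) = 1, and 3^0 = 1.
Assume ℓ(B_m) = 3^m.
Then ℓ(B_{m+1}) = 3·ℓ(B_m) = 3·3^m = 3^{m+1}.
So the formula holds for m+1, and by induction ℓ(B_k) = 3^k for all k ≥ 0.

ℓ(B_k) = 3^k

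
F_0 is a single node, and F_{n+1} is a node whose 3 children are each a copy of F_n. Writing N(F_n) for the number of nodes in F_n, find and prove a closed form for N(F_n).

Claim: N(F_n) = (3^{n+1} − 1)/2.

Base case: N(F_0) = 1, and (3^{0+1} − 1)/2 = 1.
Assume N(F_j) = (3^{j+1} − 1)/2.
Then N(F_{j+1}) = 1 + 3N(F_j) = 1 + 3·(3^{j+1} − 1)/2 = 1 + (3^{j+2} − 3)/2 = (2 + 3^{j+2} − 3)/2 = (3^{j+2} − 1)/2.
Hence N(F_n) = (3^{n+1} − 1)/2 for every n ≥ 0, by induction.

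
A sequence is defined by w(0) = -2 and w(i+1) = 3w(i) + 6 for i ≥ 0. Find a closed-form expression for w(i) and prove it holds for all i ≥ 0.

Claim: w(i) = 3^i − 3.

Base case: w(0) = -2, and 3^0 − 3 = 1 − 3 = -2.
Assume w(r) = 3^r − 3 for some r ≥ 0.
Then w(r+1) = 3w(r) + 6 = 3·(3^r − 3) + 6 = 3^{r+1} − 9 + 6 = 3^{r+1} − 3.
So the formula holds for r+1, and by induction w(i) = 3^i − 3 for all i ≥ 0.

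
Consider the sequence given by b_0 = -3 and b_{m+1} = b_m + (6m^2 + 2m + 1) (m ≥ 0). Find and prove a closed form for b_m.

Claim: b_m = 2m^3 − 2m^2 + m − 3.

Base case: b_0 = -3, and 2·0^3 − 2·0^2 + 0 − 3 = -3.
Assume b_r = 2r^3 − 2r^2 + r − 3.
Then b_{r+1} = b_r + (6r^2 + 2r + 1) = (2r^3 − 2r^2 + r − 3) + (6r^2 + 2r + 1) = 2r^3 + 4r^2 + 3r − 2,
and 2·(r+1)^3 − 2·(r+1)^2 + (r+1) − 3 = 2r^3 + 4r^2 + 3r − 2.
This completes the inductive step, so b_m = 2m^3 − 2m^2 + m − 3 for all m ≥ 0.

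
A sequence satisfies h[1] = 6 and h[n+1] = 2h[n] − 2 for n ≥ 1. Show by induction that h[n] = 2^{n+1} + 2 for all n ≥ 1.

Base case: h[1] = 6, and 2^{1+1} + 2 = 4 + 2 = 6.
Assume h[j] = 2^{j+1} + 2 for some j ≥ 1.
Then h[j+1] = 2h[j] − 2 = 2·(2^{j+1} + 2) − 2 = 2^{j+2} + 4 − 2 = 2^{j+2} + 2.
Hence h[n] = 2^{n+1} + 2 for every n ≥ 1, by induction.

h[n] = 2^{n+1} + 2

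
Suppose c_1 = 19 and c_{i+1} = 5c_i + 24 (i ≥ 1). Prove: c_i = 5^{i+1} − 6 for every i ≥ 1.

Base case: c_1 = 19, and 5^{1+1} − 6 = 25 − 6 = 19.
Assume c_k = 5^{k+1} − 6 for some k ≥ 1.
Then c_{k+1} = 5c_k + 24 = 5·(5^{k+1} − 6) + 24 = 5^{k+2} − 30 + 24 = 5^{k+2} − 6.
By induction, c_i = 5^{i+1} − 6 for all i ≥ 1.

c_i = 5^{i+1} − 6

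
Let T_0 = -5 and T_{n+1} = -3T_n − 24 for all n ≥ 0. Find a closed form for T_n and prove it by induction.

Claim: T_n = (-3)^n − 6.

Base case: T_0 = -5, and (-3)^0 − 6 = 1 − 6 = -5.
Assume T_m = (-3)^m − 6 for some m ≥ 0.
Then T_{m+1} = -3T_m − 24 = -3·((-3)^m − 6) − 24 = -3·(-3)^m + 18 − 24 = (-3)^{m+1} − 6.
By induction, T_n = (-3)^n − 6 for all n ≥ 0.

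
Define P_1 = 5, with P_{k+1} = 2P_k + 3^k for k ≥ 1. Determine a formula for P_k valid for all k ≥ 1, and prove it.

Claim: P_k = 2^k + 3^k.

Base case: P_1 = 5, and 2^1 + 3^1 = 2 + 3 = 5.
Assume P_j = 2^j + 3^j for some j ≥ 1.
Then P_{j+1} = 2P_j + 3^j = 2·(2^j + 3^j) + 3^j = 2^{j+1} + 2·3^j + 3^j = 2^{j+1} + 3·3^j = 2^{j+1} + 3^{j+1}.
Hence P_k = 2^k + 3^k for every k ≥ 1, by induction.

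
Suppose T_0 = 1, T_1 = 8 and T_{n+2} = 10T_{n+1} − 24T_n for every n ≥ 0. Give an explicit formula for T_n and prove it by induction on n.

Claim: T_n = 2·6^n − 4^n.

Base cases: T_0 = 1 and 2·6^0 − 4^0 = 1; T_1 = 8 and 2·6^1 − 4^1 = 8.
Assume T_j = 2·6^j − 4^j for all 0 ≤ j ≤ k, where k ≥ 1.
Then T_{k+1} = 10T_k − 24T_{k−1} = 10·(2·6^k − 4^k) − 24·(2·6^{k−1} − 4^{k−1}) = 2·(10·6 − 24)6^{k−1} − (10·4 − 24)4^{k−1} = 72·6^{k−1} − 16·4^{k−1} = 2·6^{k+1} − 4^{k+1}.
So the formula holds for k+1, and by strong induction T_n = 2·6^n − 4^n for all n ≥ 0.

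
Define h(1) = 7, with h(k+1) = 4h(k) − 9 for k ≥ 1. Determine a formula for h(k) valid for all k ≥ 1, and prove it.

Claim: h(k) = 4^k + 3.

Base case: h(1) = 7, and 4^1 + 3 = 4 + 3 = 7.
Assume h(m) = 4^m + 3 for some m ≥ 1.
Then h(m+1) = 4h(m) − 9 = 4·(4^m + 3) − 9 = 4^{m+1} + 12 − 9 = 4^{m+1} + 3.
By induction, h(k) = 4^k + 3 for all k ≥ 1.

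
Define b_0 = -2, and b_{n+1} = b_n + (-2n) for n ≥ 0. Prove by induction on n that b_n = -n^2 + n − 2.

Base case: b_0 = -2, and -0^2 + 0 − 2 = -2.
Assume b_k = -k^2 + k − 2.
Then b_{k+1} = b_k + (-2k) = (-k^2 + k − 2) + (-2k) = -k^2 − k − 2,
and -(k+1)^2 + (k+1) − 2 = -k^2 − k − 2.
By induction, b_n = -n^2 + n − 2 for all n ≥ 0.

b_n = -n^2 + n − 2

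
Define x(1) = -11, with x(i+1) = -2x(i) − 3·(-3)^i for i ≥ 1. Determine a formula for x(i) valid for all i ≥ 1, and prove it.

Claim: x(i) = (-2)^i + 3·(-3)^i.

Base case: x(1) = -11, and (-2)^1 + 3·(-3)^1 = -2 − 9 = -11.
Assume x(k) = (-2)^k + 3·(-3)^k for some k ≥ 1.
Then x(k+1) = -2x(k) − 3·(-3)^k = -2·((-2)^k + 3·(-3)^k) − 3·(-3)^k = (-2)^{k+1} − 6·(-3)^k − 3·(-3)^k = (-2)^{k+1} − 9·(-3)^k = (-2)^{k+1} + 3·(-3)^{k+1}.
Hence x(i) = (-2)^i + 3·(-3)^i for every i ≥ 1, by induction.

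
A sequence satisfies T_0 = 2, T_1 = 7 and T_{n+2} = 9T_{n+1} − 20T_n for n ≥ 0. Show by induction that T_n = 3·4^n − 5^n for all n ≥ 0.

Base cases: T_0 = 2 and 3·4^0 − 5^0 = 2; T_1 = 7 and 3·4^1 − 5^1 = 7.
Assume T_j = 3·4^j − 5^j for all 0 ≤ j ≤ r, where r ≥ 1.
Then T_{r+1} = 9T_r − 20T_{r−1} = 9·(3·4^r − 5^r) − 20·(3·4^{r−1} − 5^{r−1}) = 3·(9·4 − 20)4^{r−1} − (9·5 − 20)5^{r−1} = 48·4^{r−1} − 25·5^{r−1} = 3·4^{r+1} − 5^{r+1}.
This completes the inductive step, so T_n = 3·4^n − 5^n for all n ≥ 0.

T_n = 3·4^n − 5^n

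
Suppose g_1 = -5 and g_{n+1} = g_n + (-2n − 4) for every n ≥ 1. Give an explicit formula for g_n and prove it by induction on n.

Claim: g_n = -n^2 − 3n − 1.

Base case: g_1 = -5, and -1^2 − 3·1 − 1 = -5.
Assume g_j = -j^2 − 3j − 1.
Then g_{j+1} = g_j + (-2j − 4) = (-j^2 − 3j − 1) + (-2j − 4) = -j^2 − 5j − 5,
and -(j+1)^2 − 3·(j+1) − 1 = -j^2 − 5j − 5.
Hence g_n = -n^2 − 3n − 1 for every n ≥ 1, by induction.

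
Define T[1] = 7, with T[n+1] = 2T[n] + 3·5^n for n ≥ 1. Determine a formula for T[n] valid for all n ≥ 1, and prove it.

Claim: T[n] = 2^n + 5^n.

Base case: T[1] = 7, and 2^1 + 5^1 = 2 + 5 = 7.
Assume T[m] = 2^m + 5^m for some m ≥ 1.
Then T[m+1] = 2T[m] + 3·5^m = 2·(2^m + 5^m) + 3·5^m = 2^{m+1} + 2·5^m + 3·5^m = 2^{m+1} + 5·5^m = 2^{m+1} + 5^{m+1}.
Hence T[n] = 2^n + 5^n for every n ≥ 1, by induction.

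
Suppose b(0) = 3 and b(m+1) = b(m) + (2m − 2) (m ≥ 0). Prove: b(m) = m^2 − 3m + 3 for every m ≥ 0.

Base case: b(0) = 3, and 0^2 − 3·0 + 3 = 3.
Assume b(j) = j^2 − 3j + 3.
Then b(j+1) = b(j) + (2j − 2) = (j^2 − 3j + 3) + (2j − 2) = j^2 − j + 1,
and (j+1)^2 − 3·(j+1) + 3 = j^2 − j + 1.
This completes the inductive step, so b(m) = m^2 − 3m + 3 for all m ≥ 0.

b(m) = m^2 − 3m + 3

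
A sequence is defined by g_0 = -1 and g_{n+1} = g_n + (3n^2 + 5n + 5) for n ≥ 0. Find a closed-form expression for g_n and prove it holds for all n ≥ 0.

Claim: g_n = n^3 + n^2 + 3n − 1.

Base case: g_0 = -1, and 0^3 + 0^2 + 3·0 − 1 = -1.
Assume g_m = m^3 + m^2 + 3m − 1.
Then g_{m+1} = g_m + (3m^2 + 5m + 5) = (m^3 + m^2 + 3m − 1) + (3m^2 + 5m + 5) = m^3 + 4m^2 + 8m + 4,
and (m+1)^3 + (m+1)^2 + 3·(m+1) − 1 = m^3 + 4m^2 + 8m + 4.
This completes the inductive step, so g_n = n^3 + n^2 + 3n − 1 for all n ≥ 0.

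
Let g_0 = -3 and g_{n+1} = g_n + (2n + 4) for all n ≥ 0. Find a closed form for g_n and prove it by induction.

Claim: g_n = n^2 + 3n − 3.

Base case: g_0 = -3, and 0^2 + 3·0 − 3 = -3.
Assume g_r = r^2 + 3r − 3.
Then g_{r+1} = g_r + (2r + 4) = (r^2 + 3r − 3) + (2r + 4) = r^2 + 5r + 1,
and (r+1)^2 + 3·(r+1) − 3 = r^2 + 5r + 1.
By induction, g_n = n^2 + 3n − 3 for all n ≥ 0.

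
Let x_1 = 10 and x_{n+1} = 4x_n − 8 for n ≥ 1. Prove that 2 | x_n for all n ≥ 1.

Base case: x_1 = 10 = 2·5, so 2 | x_1.
Assume 2 | x_j, so x_j = 2t for some integer t.
Then x_{j+1} = 4x_j − 8 = 4·(2t) − 8 = 2(4t − 4), so 2 | x_{j+1}.
So the property holds for j+1, and by induction 2 | x_n for all n ≥ 1.

2 | x_n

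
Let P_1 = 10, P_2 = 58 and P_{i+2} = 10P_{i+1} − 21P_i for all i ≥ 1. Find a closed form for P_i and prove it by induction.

Claim: P_i = 3^i + 7^i.

Base cases: P_1 = 10 and 3^1 + 7^1 = 10; P_2 = 58 and 3^2 + 7^2 = 58.
Assume P_j = 3^j + 7^j for all 1 ≤ j ≤ m, where m ≥ 2.
Then P_{m+1} = 10P_m − 21P_{m−1} = 10·(3^m + 7^m) − 21·(3^{m−1} + 7^{m−1}) = (10·3 − 21)3^{m−1} + (10·7 − 21)7^{m−1} = 9·3^{m−1} + 49·7^{m−1} = 3^{m+1} + 7^{m+1}.
So the formula holds for m+1, and by strong induction P_i = 3^i + 7^i for all i ≥ 1.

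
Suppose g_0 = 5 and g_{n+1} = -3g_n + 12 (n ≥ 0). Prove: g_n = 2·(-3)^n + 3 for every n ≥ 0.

Base case: g_0 = 5, and 2·(-3)^0 + 3 = 2 + 3 = 5.
Assume g_r = 2·(-3)^r + 3 for some r ≥ 0.
Then g_{r+1} = -3g_r + 12 = -3·(2·(-3)^r + 3) + 12 = -6·(-3)^r − 9 + 12 = 2·(-3)^{r+1} + 3.
This completes the inductive step, so g_n = 2·(-3)^n + 3 for all n ≥ 0.

g_n = 2·(-3)^n + 3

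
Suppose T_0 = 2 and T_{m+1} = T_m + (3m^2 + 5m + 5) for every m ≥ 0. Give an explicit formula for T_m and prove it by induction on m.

Claim: T_m = m^3 + m^2 + 3m + 2.

Base case: T_0 = 2, and 0^3 + 0^2 + 3·0 + 2 = 2.
Assume T_j = j^3 + j^2 + 3j + 2.
Then T_{j+1} = T_j + (3j^2 + 5j + 5) = (j^3 + j^2 + 3j + 2) + (3j^2 + 5j + 5) = j^3 + 4j^2 + 8j + 7,
and (j+1)^3 + (j+1)^2 + 3·(j+1) + 2 = j^3 + 4j^2 + 8j + 7.
By induction, T_m = m^3 + m^2 + 3m + 2 for all m ≥ 0.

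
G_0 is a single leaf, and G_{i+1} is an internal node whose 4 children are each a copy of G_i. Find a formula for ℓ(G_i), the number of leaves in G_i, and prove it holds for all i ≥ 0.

Claim: ℓ(G_i) = 4^i.

Base case: ℓ(G_0) = 1, and 4^0 = 1.
Assume ℓ(G_r) = 4^r.
Then ℓ(G_{r+1}) = 4·ℓ(G_r) = 4·4^r = 4^{r+1}.
This completes the inductive step, so ℓ(G_i) = 4^i for all i ≥ 0.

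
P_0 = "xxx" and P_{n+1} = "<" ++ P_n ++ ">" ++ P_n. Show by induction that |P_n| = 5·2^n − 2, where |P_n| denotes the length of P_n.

Base case: |P_0| = 3, and 5·2^0 − 2 = 3.
Assume |P_m| = 5·2^m − 2.
Then |P_{m+1}| = 1 + |P_m| + 1 + |P_m| = 2|P_m| + 2 = 2(5·2^m − 2) + 2 = 5·2^{m+1} − 4 + 2 = 5·2^{m+1} − 2.
By induction, |P_n| = 5·2^n − 2 for all n ≥ 0.

|P_n| = 5·2^n − 2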